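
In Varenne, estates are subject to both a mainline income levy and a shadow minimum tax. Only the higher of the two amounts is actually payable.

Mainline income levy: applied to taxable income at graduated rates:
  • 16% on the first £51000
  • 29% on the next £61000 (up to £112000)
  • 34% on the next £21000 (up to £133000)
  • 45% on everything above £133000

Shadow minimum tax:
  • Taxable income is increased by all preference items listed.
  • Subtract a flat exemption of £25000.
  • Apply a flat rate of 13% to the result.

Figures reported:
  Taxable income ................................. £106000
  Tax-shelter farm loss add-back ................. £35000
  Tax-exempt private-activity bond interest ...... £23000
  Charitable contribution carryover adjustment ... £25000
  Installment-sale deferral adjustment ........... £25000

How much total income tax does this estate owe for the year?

£24570

Mainline income levy:
  £51000 × 16% = £8160
  £55000 × 29% = £15950
  → £24110

Shadow minimum tax:
  Adjusted income: £106000 + £35000 + £23000 + £25000 + £25000 = £214000
  Less exemption £25000 → base £189000
  £189000 × 13% = £24570

£24570 > £24110, so the shadow minimum tax is the binding amount.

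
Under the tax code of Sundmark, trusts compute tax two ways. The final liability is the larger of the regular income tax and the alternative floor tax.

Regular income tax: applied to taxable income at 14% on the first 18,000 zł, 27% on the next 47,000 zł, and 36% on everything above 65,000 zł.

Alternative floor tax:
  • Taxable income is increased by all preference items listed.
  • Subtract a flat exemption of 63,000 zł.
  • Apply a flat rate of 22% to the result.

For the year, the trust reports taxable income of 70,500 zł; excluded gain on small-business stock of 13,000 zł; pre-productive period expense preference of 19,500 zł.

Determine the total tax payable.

Regular income tax:
  18,000 zł × 14% = 2,520 zł
  47,000 zł × 27% = 12,690 zł
  5,500 zł × 36% = 1,980 zł
  → 17,190 zł

Alternative floor tax:
  Adjusted income: 70,500 zł + 13,000 zł + 19,500 zł = 103,000 zł
  Less exemption 63,000 zł → base 40,000 zł
  40,000 zł × 22% = 8,800 zł

17,190 zł > 8,800 zł, so the regular income tax governs.

17,190 zł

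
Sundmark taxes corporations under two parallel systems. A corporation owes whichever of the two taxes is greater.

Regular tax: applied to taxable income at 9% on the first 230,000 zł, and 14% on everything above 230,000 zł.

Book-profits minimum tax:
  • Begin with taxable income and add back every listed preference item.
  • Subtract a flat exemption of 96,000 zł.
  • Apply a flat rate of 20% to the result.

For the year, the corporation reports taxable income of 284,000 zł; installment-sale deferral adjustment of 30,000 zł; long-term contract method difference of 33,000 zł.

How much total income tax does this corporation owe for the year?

Regular tax:
  230,000 zł × 9% = 20,700 zł
  54,000 zł × 14% = 7,560 zł
  → 28,260 zł

Book-profits minimum tax:
  Adjusted income: 284,000 zł + 30,000 zł + 33,000 zł = 347,000 zł
  Less exemption 96,000 zł → base 251,000 zł
  251,000 zł × 20% = 50,200 zł

50,200 zł > 28,260 zł, so the book-profits minimum tax is the binding amount.

50,200 zł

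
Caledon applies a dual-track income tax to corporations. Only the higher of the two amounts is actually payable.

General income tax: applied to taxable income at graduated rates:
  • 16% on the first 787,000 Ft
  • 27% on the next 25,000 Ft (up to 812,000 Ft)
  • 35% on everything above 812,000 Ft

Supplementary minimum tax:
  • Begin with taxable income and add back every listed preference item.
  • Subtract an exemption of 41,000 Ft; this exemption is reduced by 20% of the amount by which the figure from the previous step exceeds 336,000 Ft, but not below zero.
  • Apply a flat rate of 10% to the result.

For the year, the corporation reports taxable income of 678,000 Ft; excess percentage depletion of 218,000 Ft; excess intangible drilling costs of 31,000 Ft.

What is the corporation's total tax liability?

108,480 Ft

Supplementary minimum tax:
  Adjusted income: 678,000 Ft + 218,000 Ft + 31,000 Ft = 927,000 Ft
  Exemption: 20% × (927,000 Ft − 336,000 Ft) = 118,200 Ft ≥ 41,000 Ft, so the exemption is fully phased out
  Base: 927,000 Ft − 0 Ft = 927,000 Ft
  927,000 Ft × 10% = 92,700 Ft

General income tax:
  678,000 Ft × 16% = 108,480 Ft

108,480 Ft > 92,700 Ft, so the general income tax governs.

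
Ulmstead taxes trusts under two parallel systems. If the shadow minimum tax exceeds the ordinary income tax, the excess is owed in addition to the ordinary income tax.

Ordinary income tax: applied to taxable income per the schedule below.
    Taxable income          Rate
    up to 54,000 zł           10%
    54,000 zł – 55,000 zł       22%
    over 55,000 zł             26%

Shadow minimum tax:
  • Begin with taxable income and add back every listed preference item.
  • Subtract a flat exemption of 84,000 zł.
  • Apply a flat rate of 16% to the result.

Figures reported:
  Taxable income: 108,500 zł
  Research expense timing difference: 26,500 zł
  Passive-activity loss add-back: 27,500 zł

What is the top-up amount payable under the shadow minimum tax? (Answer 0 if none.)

0 zł

Shadow minimum tax:
  Adjusted income: 108,500 zł + 26,500 zł + 27,500 zł = 162,500 zł
  Less exemption 84,000 zł → base 78,500 zł
  78,500 zł × 16% = 12,560 zł

Ordinary income tax:
  54,000 zł × 10% = 5,400 zł
  1,000 zł × 22% = 220 zł
  53,500 zł × 26% = 13,910 zł
  → 19,530 zł

12,560 zł ≤ 19,530 zł, so no add-on is due.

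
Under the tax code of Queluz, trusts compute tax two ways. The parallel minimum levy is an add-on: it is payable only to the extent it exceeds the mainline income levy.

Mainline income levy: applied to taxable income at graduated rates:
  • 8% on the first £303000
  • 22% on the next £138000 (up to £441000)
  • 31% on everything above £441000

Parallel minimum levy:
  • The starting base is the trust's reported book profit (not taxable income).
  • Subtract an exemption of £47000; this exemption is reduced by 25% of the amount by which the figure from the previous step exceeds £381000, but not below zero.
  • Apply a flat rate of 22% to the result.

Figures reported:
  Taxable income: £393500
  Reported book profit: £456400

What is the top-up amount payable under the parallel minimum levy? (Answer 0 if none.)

£50065

Mainline income levy:
  £303000 × 8% = £24240
  £90500 × 22% = £19910
  → £44150

Parallel minimum levy:
  Base (reported book profit): £456400
  Exemption: £47000 − 25% × (£456400 − £381000) = £47000 − £18850 = £28150
  Base: £456400 − £28150 = £428250
  £428250 × 22% = £94215

Excess of parallel minimum levy over mainline income levy: £94215 − £44150 = £50065.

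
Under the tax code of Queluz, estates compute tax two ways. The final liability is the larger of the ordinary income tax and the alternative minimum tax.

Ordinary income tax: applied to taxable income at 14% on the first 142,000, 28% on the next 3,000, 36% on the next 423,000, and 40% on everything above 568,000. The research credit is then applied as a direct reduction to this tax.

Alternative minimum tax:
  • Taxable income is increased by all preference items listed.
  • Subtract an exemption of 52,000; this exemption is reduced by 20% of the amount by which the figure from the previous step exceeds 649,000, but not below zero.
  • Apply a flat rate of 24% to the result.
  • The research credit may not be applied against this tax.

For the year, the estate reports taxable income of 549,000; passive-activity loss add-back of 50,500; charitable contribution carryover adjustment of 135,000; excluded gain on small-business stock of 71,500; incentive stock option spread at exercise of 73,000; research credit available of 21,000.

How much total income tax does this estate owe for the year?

209,520

Alternative minimum tax:
  Adjusted income: 549,000 + 50,500 + 135,000 + 71,500 + 73,000 = 879,000
  Exemption: 52,000 − 20% × (879,000 − 649,000) = 52,000 − 46,000 = 6,000
  Base: 879,000 − 6,000 = 873,000
  873,000 × 24% = 209,520

Ordinary income tax:
  142,000 × 14% = 19,880
  3,000 × 28% = 840
  404,000 × 36% = 145,440
  → 166,160
  Less research credit 21,000 → 145,160

209,520 > 145,160, so the alternative minimum tax is the binding amount.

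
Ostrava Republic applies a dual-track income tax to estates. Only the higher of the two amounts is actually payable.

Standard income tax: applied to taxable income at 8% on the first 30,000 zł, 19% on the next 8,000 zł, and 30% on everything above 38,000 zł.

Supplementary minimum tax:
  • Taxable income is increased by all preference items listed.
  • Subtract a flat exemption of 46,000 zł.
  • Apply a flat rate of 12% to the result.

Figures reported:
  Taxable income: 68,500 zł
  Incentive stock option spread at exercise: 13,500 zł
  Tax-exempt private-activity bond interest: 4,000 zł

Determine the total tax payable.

13,070 zł

Standard income tax:
  30,000 zł × 8% = 2,400 zł
  8,000 zł × 19% = 1,520 zł
  30,500 zł × 30% = 9,150 zł
  → 13,070 zł

Supplementary minimum tax:
  Adjusted income: 68,500 zł + 13,500 zł + 4,000 zł = 86,000 zł
  Less exemption 46,000 zł → base 40,000 zł
  40,000 zł × 12% = 4,800 zł

13,070 zł > 4,800 zł, so the standard income tax governs.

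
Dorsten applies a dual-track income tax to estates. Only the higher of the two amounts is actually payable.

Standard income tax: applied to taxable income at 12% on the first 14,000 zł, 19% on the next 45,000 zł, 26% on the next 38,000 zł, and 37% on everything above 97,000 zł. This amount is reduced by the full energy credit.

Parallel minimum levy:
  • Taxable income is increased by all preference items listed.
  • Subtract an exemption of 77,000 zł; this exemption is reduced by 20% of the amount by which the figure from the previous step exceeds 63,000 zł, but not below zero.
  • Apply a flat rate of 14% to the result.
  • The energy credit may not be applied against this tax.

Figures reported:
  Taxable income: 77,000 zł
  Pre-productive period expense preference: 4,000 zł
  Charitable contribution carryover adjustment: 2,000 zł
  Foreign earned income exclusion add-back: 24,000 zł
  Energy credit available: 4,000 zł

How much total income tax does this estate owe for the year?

Parallel minimum levy:
  Adjusted income: 77,000 zł + 4,000 zł + 2,000 zł + 24,000 zł = 107,000 zł
  Exemption: 77,000 zł − 20% × (107,000 zł − 63,000 zł) = 77,000 zł − 8,800 zł = 68,200 zł
  Base: 107,000 zł − 68,200 zł = 38,800 zł
  38,800 zł × 14% = 5,432 zł

Standard income tax:
  14,000 zł × 12% = 1,680 zł
  45,000 zł × 19% = 8,550 zł
  18,000 zł × 26% = 4,680 zł
  → 14,910 zł
  Less energy credit 4,000 zł → 10,910 zł

10,910 zł > 5,432 zł, so the standard income tax governs.

10,910 zł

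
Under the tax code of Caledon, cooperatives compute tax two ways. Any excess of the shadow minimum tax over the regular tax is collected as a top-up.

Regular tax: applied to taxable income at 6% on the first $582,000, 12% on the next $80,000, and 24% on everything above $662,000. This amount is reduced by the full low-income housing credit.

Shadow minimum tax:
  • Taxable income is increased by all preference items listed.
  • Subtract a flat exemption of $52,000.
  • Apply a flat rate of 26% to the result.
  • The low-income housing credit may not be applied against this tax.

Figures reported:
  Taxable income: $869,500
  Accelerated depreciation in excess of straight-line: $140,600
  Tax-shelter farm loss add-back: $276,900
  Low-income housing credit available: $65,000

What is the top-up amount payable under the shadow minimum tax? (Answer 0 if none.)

$291,780

Regular tax:
  $582,000 × 6% = $34,920
  $80,000 × 12% = $9,600
  $207,500 × 24% = $49,800
  → $94,320
  Less low-income housing credit $65,000 → $29,320

Shadow minimum tax:
  Adjusted income: $869,500 + $140,600 + $276,900 = $1,287,000
  Less exemption $52,000 → base $1,235,000
  $1,235,000 × 26% = $321,100

Excess of shadow minimum tax over regular tax: $321,100 − $29,320 = $291,780.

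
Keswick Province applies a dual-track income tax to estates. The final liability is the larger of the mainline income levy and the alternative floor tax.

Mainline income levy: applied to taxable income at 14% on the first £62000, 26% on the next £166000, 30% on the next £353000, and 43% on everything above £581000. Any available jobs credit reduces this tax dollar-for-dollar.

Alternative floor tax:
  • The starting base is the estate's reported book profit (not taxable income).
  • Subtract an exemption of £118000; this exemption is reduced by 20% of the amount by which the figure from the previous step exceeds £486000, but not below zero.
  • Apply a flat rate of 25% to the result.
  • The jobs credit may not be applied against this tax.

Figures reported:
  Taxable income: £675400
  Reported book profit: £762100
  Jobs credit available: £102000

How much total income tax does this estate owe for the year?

£174830

Mainline income levy:
  £62000 × 14% = £8680
  £166000 × 26% = £43160
  £353000 × 30% = £105900
  £94400 × 43% = £40592
  → £198332
  Less jobs credit £102000 → £96332

Alternative floor tax:
  Base (reported book profit): £762100
  Exemption: £118000 − 20% × (£762100 − £486000) = £118000 − £55220 = £62780
  Base: £762100 − £62780 = £699320
  £699320 × 25% = £174830

£174830 > £96332, so the alternative floor tax is the binding amount.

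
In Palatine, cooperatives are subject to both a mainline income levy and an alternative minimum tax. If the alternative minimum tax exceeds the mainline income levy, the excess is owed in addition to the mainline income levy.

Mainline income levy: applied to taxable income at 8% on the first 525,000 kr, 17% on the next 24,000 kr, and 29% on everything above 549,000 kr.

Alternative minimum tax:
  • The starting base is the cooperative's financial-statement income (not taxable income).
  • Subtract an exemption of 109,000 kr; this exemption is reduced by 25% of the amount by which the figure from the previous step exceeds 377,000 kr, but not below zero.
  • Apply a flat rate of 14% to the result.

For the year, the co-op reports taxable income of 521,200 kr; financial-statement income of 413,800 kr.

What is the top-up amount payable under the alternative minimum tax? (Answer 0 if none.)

Alternative minimum tax:
  Base (financial-statement income): 413,800 kr
  Exemption: 109,000 kr − 25% × (413,800 kr − 377,000 kr) = 109,000 kr − 9,200 kr = 99,800 kr
  Base: 413,800 kr − 99,800 kr = 314,000 kr
  314,000 kr × 14% = 43,960 kr

Mainline income levy:
  521,200 kr × 8% = 41,696 kr

Excess of alternative minimum tax over mainline income levy: 43,960 kr − 41,696 kr = 2,264 kr.

2,264 kr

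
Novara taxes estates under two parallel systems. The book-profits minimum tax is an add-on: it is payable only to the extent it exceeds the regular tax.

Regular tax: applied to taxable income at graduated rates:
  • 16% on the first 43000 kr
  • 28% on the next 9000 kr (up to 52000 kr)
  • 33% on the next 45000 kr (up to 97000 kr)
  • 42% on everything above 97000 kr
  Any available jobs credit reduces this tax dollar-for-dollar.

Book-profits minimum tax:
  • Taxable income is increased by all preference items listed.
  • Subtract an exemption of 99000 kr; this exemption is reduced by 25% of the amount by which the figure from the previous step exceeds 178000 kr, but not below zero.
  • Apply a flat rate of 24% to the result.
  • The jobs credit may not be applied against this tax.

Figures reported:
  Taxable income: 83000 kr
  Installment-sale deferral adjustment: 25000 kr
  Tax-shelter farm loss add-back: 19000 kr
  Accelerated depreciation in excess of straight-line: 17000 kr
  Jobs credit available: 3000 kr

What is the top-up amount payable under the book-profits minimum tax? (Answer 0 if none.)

0 kr

Regular tax:
  43000 kr × 16% = 6880 kr
  9000 kr × 28% = 2520 kr
  31000 kr × 33% = 10230 kr
  → 19630 kr
  Less jobs credit 3000 kr → 16630 kr

Book-profits minimum tax:
  Adjusted income: 83000 kr + 25000 kr + 19000 kr + 17000 kr = 144000 kr
  Exemption: 144000 kr ≤ 178000 kr, so full 99000 kr applies
  Base: 144000 kr − 99000 kr = 45000 kr
  45000 kr × 24% = 10800 kr

10800 kr ≤ 16630 kr, so no add-on is due.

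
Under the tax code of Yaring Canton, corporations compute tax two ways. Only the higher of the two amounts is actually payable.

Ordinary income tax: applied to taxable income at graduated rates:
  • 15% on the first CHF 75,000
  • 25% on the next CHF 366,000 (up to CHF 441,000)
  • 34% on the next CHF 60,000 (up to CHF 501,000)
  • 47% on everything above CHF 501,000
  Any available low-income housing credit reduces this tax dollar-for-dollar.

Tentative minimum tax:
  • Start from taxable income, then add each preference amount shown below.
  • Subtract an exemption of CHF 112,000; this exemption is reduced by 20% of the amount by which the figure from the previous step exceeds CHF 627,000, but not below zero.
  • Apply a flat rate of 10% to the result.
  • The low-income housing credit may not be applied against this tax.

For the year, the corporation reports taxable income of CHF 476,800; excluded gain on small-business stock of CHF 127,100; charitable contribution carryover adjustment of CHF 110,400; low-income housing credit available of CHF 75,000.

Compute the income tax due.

Ordinary income tax:
  CHF 75,000 × 15% = CHF 11,250
  CHF 366,000 × 25% = CHF 91,500
  CHF 35,800 × 34% = CHF 12,172
  → CHF 114,922
  Less low-income housing credit CHF 75,000 → CHF 39,922

Tentative minimum tax:
  Adjusted income: CHF 476,800 + CHF 127,100 + CHF 110,400 = CHF 714,300
  Exemption: CHF 112,000 − 20% × (CHF 714,300 − CHF 627,000) = CHF 112,000 − CHF 17,460 = CHF 94,540
  Base: CHF 714,300 − CHF 94,540 = CHF 619,760
  CHF 619,760 × 10% = CHF 61,976

CHF 61,976 > CHF 39,922, so the tentative minimum tax is the binding amount.

CHF 61,976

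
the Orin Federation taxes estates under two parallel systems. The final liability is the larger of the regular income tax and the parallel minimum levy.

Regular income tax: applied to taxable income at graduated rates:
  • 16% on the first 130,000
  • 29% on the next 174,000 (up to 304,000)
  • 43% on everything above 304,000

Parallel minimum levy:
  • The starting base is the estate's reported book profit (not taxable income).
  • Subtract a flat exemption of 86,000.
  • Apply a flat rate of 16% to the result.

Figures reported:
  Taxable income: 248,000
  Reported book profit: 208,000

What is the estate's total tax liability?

55,020

Regular income tax:
  130,000 × 16% = 20,800
  118,000 × 29% = 34,220
  → 55,020

Parallel minimum levy:
  Base (reported book profit): 208,000
  Less exemption 86,000 → base 122,000
  122,000 × 16% = 19,520

55,020 > 19,520, so the regular income tax governs.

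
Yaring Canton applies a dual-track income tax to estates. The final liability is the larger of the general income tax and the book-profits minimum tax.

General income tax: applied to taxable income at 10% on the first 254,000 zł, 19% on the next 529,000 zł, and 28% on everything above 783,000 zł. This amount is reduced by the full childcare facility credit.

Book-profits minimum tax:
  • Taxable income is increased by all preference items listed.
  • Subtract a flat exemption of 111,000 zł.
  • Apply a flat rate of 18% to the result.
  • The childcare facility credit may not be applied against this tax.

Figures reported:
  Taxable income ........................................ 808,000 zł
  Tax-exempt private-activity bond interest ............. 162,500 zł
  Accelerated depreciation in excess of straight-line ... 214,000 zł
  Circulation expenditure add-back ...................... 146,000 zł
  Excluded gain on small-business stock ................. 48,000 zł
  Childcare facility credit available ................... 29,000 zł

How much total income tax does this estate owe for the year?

Book-profits minimum tax:
  Adjusted income: 808,000 zł + 162,500 zł + 214,000 zł + 146,000 zł + 48,000 zł = 1,378,500 zł
  Less exemption 111,000 zł → base 1,267,500 zł
  1,267,500 zł × 18% = 228,150 zł

General income tax:
  254,000 zł × 10% = 25,400 zł
  529,000 zł × 19% = 100,510 zł
  25,000 zł × 28% = 7,000 zł
  → 132,910 zł
  Less childcare facility credit 29,000 zł → 103,910 zł

228,150 zł > 103,910 zł, so the book-profits minimum tax is the binding amount.

228,150 zł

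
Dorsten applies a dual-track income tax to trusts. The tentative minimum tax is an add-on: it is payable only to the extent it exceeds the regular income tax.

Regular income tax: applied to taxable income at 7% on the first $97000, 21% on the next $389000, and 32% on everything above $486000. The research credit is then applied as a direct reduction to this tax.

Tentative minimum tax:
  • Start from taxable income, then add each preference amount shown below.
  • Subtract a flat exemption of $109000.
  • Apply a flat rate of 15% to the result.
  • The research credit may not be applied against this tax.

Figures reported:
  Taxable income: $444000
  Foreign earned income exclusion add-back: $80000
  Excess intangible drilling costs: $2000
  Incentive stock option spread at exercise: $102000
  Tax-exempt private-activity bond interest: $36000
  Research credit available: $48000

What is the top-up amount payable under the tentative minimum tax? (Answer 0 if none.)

$51590

Tentative minimum tax:
  Adjusted income: $444000 + $80000 + $2000 + $102000 + $36000 = $664000
  Less exemption $109000 → base $555000
  $555000 × 15% = $83250

Regular income tax:
  $97000 × 7% = $6790
  $347000 × 21% = $72870
  → $79660
  Less research credit $48000 → $31660

Excess of tentative minimum tax over regular income tax: $83250 − $31660 = $51590.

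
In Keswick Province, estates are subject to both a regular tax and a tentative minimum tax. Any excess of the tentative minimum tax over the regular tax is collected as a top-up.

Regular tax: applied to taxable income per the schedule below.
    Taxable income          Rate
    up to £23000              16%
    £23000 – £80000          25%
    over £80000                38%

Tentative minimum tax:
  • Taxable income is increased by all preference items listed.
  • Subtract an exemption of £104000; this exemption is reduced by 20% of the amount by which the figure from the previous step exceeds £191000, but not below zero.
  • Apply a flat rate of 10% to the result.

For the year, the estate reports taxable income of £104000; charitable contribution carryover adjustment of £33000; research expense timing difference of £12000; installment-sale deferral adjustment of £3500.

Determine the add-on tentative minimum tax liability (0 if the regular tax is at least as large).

£0

Regular tax:
  £23000 × 16% = £3680
  £57000 × 25% = £14250
  £24000 × 38% = £9120
  → £27050

Tentative minimum tax:
  Adjusted income: £104000 + £33000 + £12000 + £3500 = £152500
  Exemption: £152500 ≤ £191000, so full £104000 applies
  Base: £152500 − £104000 = £48500
  £48500 × 10% = £4850

£4850 ≤ £27050, so no add-on is due.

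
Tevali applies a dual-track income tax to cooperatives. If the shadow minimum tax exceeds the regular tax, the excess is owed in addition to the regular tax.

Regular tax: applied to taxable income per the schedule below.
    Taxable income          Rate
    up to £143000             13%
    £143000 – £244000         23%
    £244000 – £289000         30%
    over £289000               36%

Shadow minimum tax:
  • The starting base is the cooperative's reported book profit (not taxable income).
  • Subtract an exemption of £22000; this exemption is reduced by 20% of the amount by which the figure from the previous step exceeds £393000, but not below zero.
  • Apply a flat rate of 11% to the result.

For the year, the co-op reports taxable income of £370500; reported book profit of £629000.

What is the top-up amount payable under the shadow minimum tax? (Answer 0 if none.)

£0

Shadow minimum tax:
  Base (reported book profit): £629000
  Exemption: 20% × (£629000 − £393000) = £47200 ≥ £22000, so the exemption is fully phased out
  Base: £629000 − £0 = £629000
  £629000 × 11% = £69190

Regular tax:
  £143000 × 13% = £18590
  £101000 × 23% = £23230
  £45000 × 30% = £13500
  £81500 × 36% = £29340
  → £84660

£69190 ≤ £84660, so no add-on is due.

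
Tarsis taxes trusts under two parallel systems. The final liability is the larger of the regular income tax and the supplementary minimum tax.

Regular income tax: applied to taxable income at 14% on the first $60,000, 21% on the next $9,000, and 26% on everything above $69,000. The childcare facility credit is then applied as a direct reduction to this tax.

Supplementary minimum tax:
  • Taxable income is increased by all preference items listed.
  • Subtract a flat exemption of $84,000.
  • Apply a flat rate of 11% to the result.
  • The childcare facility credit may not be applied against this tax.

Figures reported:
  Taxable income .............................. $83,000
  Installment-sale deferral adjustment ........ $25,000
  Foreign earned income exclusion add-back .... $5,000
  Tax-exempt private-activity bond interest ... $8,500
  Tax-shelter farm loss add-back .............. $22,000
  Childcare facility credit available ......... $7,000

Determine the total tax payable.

Regular income tax:
  $60,000 × 14% = $8,400
  $9,000 × 21% = $1,890
  $14,000 × 26% = $3,640
  → $13,930
  Less childcare facility credit $7,000 → $6,930

Supplementary minimum tax:
  Adjusted income: $83,000 + $25,000 + $5,000 + $8,500 + $22,000 = $143,500
  Less exemption $84,000 → base $59,500
  $59,500 × 11% = $6,545

$6,930 > $6,545, so the regular income tax governs.

$6,930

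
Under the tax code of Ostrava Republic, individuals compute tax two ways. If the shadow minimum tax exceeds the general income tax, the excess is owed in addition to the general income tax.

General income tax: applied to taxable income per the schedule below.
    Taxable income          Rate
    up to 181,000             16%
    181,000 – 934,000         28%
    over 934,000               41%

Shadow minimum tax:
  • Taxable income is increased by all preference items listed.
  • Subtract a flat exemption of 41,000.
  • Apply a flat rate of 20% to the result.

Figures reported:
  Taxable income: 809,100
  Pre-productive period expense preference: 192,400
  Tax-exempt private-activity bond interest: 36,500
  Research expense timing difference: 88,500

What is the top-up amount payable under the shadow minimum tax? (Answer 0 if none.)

12,272

Shadow minimum tax:
  Adjusted income: 809,100 + 192,400 + 36,500 + 88,500 = 1,126,500
  Less exemption 41,000 → base 1,085,500
  1,085,500 × 20% = 217,100

General income tax:
  181,000 × 16% = 28,960
  628,100 × 28% = 175,868
  → 204,828

Excess of shadow minimum tax over general income tax: 217,100 − 204,828 = 12,272.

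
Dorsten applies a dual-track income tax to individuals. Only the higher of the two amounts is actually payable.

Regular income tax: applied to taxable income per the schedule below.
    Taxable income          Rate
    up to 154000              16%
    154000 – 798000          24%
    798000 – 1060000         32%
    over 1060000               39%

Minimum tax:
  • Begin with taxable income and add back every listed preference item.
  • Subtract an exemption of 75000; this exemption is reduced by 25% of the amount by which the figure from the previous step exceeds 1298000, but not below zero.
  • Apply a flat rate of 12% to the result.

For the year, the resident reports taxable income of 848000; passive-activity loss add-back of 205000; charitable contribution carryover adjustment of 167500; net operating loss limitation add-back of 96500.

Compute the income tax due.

195200

Regular income tax:
  154000 × 16% = 24640
  644000 × 24% = 154560
  50000 × 32% = 16000
  → 195200

Minimum tax:
  Adjusted income: 848000 + 205000 + 167500 + 96500 = 1317000
  Exemption: 75000 − 25% × (1317000 − 1298000) = 75000 − 4750 = 70250
  Base: 1317000 − 70250 = 1246750
  1246750 × 12% = 149610

195200 > 149610, so the regular income tax governs.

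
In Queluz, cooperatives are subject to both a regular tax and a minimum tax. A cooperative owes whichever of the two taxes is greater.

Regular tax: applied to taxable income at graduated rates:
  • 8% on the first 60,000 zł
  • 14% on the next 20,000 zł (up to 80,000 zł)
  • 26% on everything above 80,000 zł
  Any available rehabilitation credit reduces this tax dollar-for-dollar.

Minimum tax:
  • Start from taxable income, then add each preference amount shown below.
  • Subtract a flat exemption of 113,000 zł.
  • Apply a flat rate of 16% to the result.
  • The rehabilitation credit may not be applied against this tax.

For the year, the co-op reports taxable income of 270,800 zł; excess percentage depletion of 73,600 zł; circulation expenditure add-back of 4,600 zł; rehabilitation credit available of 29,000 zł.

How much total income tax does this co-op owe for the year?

37,760 zł

Regular tax:
  60,000 zł × 8% = 4,800 zł
  20,000 zł × 14% = 2,800 zł
  190,800 zł × 26% = 49,608 zł
  → 57,208 zł
  Less rehabilitation credit 29,000 zł → 28,208 zł

Minimum tax:
  Adjusted income: 270,800 zł + 73,600 zł + 4,600 zł = 349,000 zł
  Less exemption 113,000 zł → base 236,000 zł
  236,000 zł × 16% = 37,760 zł

37,760 zł > 28,208 zł, so the minimum tax is the binding amount.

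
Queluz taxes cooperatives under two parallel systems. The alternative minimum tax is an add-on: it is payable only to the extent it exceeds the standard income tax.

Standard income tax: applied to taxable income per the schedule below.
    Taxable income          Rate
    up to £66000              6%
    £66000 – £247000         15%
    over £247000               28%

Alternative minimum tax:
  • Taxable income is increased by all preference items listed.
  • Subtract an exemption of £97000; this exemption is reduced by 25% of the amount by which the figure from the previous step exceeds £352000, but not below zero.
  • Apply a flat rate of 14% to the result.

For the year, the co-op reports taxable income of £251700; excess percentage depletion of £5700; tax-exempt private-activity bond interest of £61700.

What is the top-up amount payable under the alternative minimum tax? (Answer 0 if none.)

£0

Standard income tax:
  £66000 × 6% = £3960
  £181000 × 15% = £27150
  £4700 × 28% = £1316
  → £32426

Alternative minimum tax:
  Adjusted income: £251700 + £5700 + £61700 = £319100
  Exemption: £319100 ≤ £352000, so full £97000 applies
  Base: £319100 − £97000 = £222100
  £222100 × 14% = £31094

£31094 ≤ £32426, so no add-on is due.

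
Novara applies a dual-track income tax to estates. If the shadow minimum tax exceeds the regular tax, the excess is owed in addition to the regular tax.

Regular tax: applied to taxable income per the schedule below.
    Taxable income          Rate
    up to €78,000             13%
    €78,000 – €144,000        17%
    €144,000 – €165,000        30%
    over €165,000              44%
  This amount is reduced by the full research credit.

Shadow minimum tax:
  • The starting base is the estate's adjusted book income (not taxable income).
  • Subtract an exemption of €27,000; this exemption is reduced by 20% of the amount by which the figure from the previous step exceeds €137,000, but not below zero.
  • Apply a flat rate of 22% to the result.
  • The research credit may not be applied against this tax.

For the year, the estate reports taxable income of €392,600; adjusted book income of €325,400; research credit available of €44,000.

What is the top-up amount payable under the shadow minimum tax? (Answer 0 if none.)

Regular tax:
  €78,000 × 13% = €10,140
  €66,000 × 17% = €11,220
  €21,000 × 30% = €6,300
  €227,600 × 44% = €100,144
  → €127,804
  Less research credit €44,000 → €83,804

Shadow minimum tax:
  Base (adjusted book income): €325,400
  Exemption: 20% × (€325,400 − €137,000) = €37,680 ≥ €27,000, so the exemption is fully phased out
  Base: €325,400 − €0 = €325,400
  €325,400 × 22% = €71,588

€71,588 ≤ €83,804, so no add-on is due.

€0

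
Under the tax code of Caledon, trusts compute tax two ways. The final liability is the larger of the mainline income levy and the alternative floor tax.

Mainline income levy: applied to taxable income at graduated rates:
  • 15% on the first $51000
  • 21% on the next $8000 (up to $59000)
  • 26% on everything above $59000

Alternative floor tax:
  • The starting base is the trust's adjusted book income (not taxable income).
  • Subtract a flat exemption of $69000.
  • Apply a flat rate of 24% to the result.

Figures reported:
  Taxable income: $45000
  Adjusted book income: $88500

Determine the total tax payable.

Mainline income levy:
  $45000 × 15% = $6750

Alternative floor tax:
  Base (adjusted book income): $88500
  Less exemption $69000 → base $19500
  $19500 × 24% = $4680

$6750 > $4680, so the mainline income levy governs.

$6750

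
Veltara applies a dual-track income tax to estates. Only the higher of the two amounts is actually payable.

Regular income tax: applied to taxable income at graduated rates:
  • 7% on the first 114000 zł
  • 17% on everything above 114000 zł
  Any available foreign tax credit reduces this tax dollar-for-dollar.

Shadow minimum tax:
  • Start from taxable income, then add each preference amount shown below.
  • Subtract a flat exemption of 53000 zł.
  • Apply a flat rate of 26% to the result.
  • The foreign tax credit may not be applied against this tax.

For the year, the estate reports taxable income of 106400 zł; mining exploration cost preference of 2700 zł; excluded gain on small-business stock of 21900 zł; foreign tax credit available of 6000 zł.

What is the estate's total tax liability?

Regular income tax:
  106400 zł × 7% = 7448 zł
  Less foreign tax credit 6000 zł → 1448 zł

Shadow minimum tax:
  Adjusted income: 106400 zł + 2700 zł + 21900 zł = 131000 zł
  Less exemption 53000 zł → base 78000 zł
  78000 zł × 26% = 20280 zł

20280 zł > 1448 zł, so the shadow minimum tax is the binding amount.

20280 zł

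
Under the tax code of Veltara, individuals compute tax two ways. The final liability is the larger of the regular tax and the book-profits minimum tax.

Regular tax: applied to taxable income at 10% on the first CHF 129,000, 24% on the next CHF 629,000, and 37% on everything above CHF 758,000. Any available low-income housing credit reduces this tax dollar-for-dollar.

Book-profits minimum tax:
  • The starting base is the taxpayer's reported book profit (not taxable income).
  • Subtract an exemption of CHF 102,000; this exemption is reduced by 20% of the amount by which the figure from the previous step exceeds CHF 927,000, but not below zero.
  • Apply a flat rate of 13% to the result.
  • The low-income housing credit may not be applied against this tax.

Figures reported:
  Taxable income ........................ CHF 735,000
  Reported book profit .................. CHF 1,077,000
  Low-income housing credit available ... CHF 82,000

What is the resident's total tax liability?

Regular tax:
  CHF 129,000 × 10% = CHF 12,900
  CHF 606,000 × 24% = CHF 145,440
  → CHF 158,340
  Less low-income housing credit CHF 82,000 → CHF 76,340

Book-profits minimum tax:
  Base (reported book profit): CHF 1,077,000
  Exemption: CHF 102,000 − 20% × (CHF 1,077,000 − CHF 927,000) = CHF 102,000 − CHF 30,000 = CHF 72,000
  Base: CHF 1,077,000 − CHF 72,000 = CHF 1,005,000
  CHF 1,005,000 × 13% = CHF 130,650

CHF 130,650 > CHF 76,340, so the book-profits minimum tax is the binding amount.

CHF 130,650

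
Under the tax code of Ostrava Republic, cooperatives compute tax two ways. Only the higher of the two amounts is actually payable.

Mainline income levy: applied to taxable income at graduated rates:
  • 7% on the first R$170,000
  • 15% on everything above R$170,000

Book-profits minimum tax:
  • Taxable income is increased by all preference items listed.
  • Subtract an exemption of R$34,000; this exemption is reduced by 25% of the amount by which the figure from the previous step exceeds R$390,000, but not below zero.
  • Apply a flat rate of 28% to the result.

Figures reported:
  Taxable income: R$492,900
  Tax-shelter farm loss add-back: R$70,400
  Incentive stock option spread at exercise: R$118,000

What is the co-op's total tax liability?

R$190,764

Mainline income levy:
  R$170,000 × 7% = R$11,900
  R$322,900 × 15% = R$48,435
  → R$60,335

Book-profits minimum tax:
  Adjusted income: R$492,900 + R$70,400 + R$118,000 = R$681,300
  Exemption: 25% × (R$681,300 − R$390,000) = R$72,825 ≥ R$34,000, so the exemption is fully phased out
  Base: R$681,300 − R$0 = R$681,300
  R$681,300 × 28% = R$190,764

R$190,764 > R$60,335, so the book-profits minimum tax is the binding amount.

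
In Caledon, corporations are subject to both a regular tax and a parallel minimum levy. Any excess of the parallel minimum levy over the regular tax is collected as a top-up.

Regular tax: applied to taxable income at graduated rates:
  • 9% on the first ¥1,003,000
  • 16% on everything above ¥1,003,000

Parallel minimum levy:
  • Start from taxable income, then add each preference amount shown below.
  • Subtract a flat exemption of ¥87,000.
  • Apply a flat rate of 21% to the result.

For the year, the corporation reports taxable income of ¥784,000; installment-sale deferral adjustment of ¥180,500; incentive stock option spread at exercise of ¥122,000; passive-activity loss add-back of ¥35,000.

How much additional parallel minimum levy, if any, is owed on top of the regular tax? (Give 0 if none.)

Parallel minimum levy:
  Adjusted income: ¥784,000 + ¥180,500 + ¥122,000 + ¥35,000 = ¥1,121,500
  Less exemption ¥87,000 → base ¥1,034,500
  ¥1,034,500 × 21% = ¥217,245

Regular tax:
  ¥784,000 × 9% = ¥70,560

Excess of parallel minimum levy over regular tax: ¥217,245 − ¥70,560 = ¥146,685.

¥146,685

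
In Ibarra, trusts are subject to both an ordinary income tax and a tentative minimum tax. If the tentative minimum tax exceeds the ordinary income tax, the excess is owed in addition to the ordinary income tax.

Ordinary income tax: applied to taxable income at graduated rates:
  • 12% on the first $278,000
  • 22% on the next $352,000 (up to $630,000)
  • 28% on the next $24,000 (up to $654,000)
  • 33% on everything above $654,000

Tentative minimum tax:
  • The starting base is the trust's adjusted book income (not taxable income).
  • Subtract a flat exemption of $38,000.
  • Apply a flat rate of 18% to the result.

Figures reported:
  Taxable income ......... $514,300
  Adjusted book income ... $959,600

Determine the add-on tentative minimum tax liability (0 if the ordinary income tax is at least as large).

$80,542

Ordinary income tax:
  $278,000 × 12% = $33,360
  $236,300 × 22% = $51,986
  → $85,346

Tentative minimum tax:
  Base (adjusted book income): $959,600
  Less exemption $38,000 → base $921,600
  $921,600 × 18% = $165,888

Excess of tentative minimum tax over ordinary income tax: $165,888 − $85,346 = $80,542.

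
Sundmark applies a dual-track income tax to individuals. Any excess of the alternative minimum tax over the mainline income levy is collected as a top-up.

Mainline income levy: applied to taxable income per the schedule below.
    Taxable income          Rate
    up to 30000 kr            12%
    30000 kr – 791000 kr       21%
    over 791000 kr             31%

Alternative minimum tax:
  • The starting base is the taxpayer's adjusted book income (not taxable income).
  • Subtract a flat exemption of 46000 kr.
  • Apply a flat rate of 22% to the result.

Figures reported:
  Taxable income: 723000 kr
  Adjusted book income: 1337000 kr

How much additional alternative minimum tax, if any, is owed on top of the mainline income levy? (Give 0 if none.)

134890 kr

Alternative minimum tax:
  Base (adjusted book income): 1337000 kr
  Less exemption 46000 kr → base 1291000 kr
  1291000 kr × 22% = 284020 kr

Mainline income levy:
  30000 kr × 12% = 3600 kr
  693000 kr × 21% = 145530 kr
  → 149130 kr

Excess of alternative minimum tax over mainline income levy: 284020 kr − 149130 kr = 134890 kr.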